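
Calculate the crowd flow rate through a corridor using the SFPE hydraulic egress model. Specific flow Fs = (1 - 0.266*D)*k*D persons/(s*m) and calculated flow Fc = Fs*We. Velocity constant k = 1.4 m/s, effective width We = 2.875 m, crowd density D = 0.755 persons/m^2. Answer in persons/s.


1 - 0.266*D = 1 - 0.266*0.755 = 0.79917
Fs = 0.79917 * 1.4 * 0.755 = 0.84472 persons/(s*m)
Fc = 0.84472 * 2.875 = 2.4286 persons/s

2.4286 persons/s


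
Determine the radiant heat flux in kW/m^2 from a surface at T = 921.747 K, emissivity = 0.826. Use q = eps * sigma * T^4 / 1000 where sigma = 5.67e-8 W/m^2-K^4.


T^4 = 7.2185e+11
q = 0.826 * 5.67e-8 * 7.2185e+11 / 1000 = 33.807 kW/m^2

33.807 kW/m^2


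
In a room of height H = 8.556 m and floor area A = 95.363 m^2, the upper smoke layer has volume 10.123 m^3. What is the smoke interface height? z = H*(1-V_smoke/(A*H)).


V/(A*H) = 0.012407
1 - 0.012407 = 0.98759
z = 8.556 * 0.98759 = 8.4498 m

8.4498 m


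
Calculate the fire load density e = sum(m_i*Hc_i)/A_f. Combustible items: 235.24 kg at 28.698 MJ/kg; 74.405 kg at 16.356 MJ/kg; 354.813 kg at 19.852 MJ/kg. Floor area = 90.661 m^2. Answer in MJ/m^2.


Total energy = 235.24*28.698 + 74.405*16.356 + 354.813*19.852
= 6750.918 + 1216.968 + 7043.748
= 15011.63 MJ
e = 15011.63 / 90.661 = 165.58 MJ/m^2

165.58 MJ/m^2


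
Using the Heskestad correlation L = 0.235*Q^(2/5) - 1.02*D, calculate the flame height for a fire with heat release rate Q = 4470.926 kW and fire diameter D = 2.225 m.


Q^(2/5) = 28.851
0.235 * Q^(2/5) = 6.7800
1.02 * D = 2.2695
L = 4.5105 m

4.5105 m


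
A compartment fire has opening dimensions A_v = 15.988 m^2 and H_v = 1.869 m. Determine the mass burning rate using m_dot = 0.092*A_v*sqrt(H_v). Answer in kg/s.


sqrt(H_v) = 1.3671
m_dot = 0.092 * 15.988 * 1.3671 = 2.0109 kg/s

2.0109 kg/s


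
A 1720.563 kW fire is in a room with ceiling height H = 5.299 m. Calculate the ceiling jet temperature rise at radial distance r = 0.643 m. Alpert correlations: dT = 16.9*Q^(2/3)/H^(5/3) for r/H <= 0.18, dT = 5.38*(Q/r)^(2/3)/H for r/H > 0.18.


r/H = 0.643 / 5.299 = 0.12134
r/H <= 0.18, so dT = 16.9*Q^(2/3)/H^(5/3)
Q^(2/3) = 143.59
H^(5/3) = 16.106
dT = 16.9 * 143.59 / 16.106 = 150.66 K

150.66 K


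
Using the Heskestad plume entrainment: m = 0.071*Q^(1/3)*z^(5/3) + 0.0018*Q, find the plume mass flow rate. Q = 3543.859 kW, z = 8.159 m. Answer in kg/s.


Q^(1/3) = 15.246
z^(5/3) = 33.067
First term = 0.071 * 15.246 * 33.067 = 35.794
Second term = 0.0018 * 3543.859 = 6.3789
m = 42.173 kg/s

42.173 kg/s


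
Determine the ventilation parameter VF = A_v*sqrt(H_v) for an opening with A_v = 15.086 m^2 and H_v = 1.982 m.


sqrt(H_v) = 1.4078
VF = 15.086 * 1.4078 = 21.239 m^(5/2)

21.239 m^(5/2)


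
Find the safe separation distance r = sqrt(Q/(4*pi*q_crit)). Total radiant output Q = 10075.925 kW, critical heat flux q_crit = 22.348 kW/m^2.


4*pi*q_crit = 280.83
Q/(4*pi*q_crit) = 35.879
r = sqrt(35.879) = 5.9899 m

5.9899 m


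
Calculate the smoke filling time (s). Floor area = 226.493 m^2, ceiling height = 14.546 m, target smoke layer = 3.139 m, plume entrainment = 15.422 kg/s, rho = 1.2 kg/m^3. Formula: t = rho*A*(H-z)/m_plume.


H - z = 11.407 m
t = 1.2 * 226.493 * 11.407 / 15.422 = 201.03 s

201.03 s


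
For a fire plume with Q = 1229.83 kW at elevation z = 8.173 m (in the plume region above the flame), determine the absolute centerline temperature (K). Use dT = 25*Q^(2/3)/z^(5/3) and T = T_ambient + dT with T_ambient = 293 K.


Q^(2/3) = 114.79
z^(5/3) = 33.162
dT = 25 * 114.79 / 33.162 = 86.537 K
T = 293 + 86.537 = 379.54 K

379.54 K


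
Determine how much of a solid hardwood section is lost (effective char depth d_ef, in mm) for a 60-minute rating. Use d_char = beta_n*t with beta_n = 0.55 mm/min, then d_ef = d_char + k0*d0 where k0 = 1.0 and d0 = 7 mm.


d_char = 0.55 * 60 = 33 mm
d_ef = 33 + 1.0*7 = 40 mm

40 mm


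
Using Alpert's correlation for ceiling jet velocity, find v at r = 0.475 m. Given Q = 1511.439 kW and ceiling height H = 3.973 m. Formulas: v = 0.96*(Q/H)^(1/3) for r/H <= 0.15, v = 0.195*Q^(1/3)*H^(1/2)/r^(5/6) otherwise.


r/H = 0.475 / 3.973 = 0.11956
r/H <= 0.15, so v = 0.96*(Q/H)^(1/3)
Q/H = 380.43
(Q/H)^(1/3) = 7.2459
v = 0.96 * 7.2459 = 6.9560 m/s

6.9560 m/s


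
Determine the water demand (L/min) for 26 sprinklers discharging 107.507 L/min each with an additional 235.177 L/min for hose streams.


Sprinkler demand = 26 * 107.507 = 2795.182 L/min
Total = 2795.182 + 235.177 = 3030.359 L/min

3030.359 L/min


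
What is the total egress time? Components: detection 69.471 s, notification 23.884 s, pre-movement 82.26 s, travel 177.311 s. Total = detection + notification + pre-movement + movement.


Total = 69.471 + 23.884 + 82.26 + 177.311 = 352.926 s

352.926 s


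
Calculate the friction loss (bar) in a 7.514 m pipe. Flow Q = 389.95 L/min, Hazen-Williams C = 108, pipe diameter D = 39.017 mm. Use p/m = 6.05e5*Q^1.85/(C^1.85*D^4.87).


Q^1.85 = 62139
C^1.85 = 5778.8
D^4.87 = 5.6157e+07
p/m = 0.11585 bar/m
p_total = 0.11585 * 7.514 = 0.87047 bar

0.87047 bar


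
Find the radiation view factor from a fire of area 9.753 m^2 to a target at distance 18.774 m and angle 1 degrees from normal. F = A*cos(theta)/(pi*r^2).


cos(1 deg) = 0.99985
pi*r^2 = 1107.3
F = 9.753 * 0.99985 / 1107.3 = 0.0088066

0.0088066


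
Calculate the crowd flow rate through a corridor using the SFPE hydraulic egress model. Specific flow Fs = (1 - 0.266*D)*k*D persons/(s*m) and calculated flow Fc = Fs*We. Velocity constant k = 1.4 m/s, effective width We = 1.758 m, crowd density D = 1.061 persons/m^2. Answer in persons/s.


1 - 0.266*D = 1 - 0.266*1.061 = 0.71777
Fs = 0.71777 * 1.4 * 1.061 = 1.0662 persons/(s*m)
Fc = 1.0662 * 1.758 = 1.8743 persons/s

1.8743 persons/s


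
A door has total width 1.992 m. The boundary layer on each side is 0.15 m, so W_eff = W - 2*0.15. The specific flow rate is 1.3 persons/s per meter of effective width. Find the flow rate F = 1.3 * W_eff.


W_eff = 1.992 - 0.30 = 1.692 m
F = 1.3 * 1.692 = 2.1996 persons/s

2.1996 persons/s


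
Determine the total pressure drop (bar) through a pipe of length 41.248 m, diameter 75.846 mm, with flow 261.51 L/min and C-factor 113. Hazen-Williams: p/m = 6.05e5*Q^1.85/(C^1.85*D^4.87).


Q^1.85 = 29672
C^1.85 = 6283.4
D^4.87 = 1.4298e+09
p/m = 0.0019982 bar/m
p_total = 0.0019982 * 41.248 = 0.082422 bar

0.082422 bar


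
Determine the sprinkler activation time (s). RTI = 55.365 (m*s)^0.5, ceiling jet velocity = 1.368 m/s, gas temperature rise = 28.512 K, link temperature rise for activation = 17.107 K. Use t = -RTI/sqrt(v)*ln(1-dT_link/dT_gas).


dT_link/dT_gas = 0.59999
ln(1 - 0.59999) = -0.91627
t = -55.365 / sqrt(1.368) * -0.91627 = 43.373 s

43.373 s


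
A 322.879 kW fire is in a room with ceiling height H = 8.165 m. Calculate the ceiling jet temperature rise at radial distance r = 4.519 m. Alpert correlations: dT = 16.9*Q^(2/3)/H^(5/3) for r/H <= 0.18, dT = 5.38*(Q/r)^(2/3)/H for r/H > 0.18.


r/H = 4.519 / 8.165 = 0.55346
r/H > 0.18, so dT = 5.38*(Q/r)^(2/3)/H
Q/r = 71.449
(Q/r)^(2/3) = 17.219
dT = 5.38 * 17.219 / 8.165 = 11.346 K

11.346 K


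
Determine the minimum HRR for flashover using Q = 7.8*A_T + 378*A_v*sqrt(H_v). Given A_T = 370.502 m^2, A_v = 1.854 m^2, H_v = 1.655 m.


7.8*A_T = 2889.9
sqrt(H_v) = 1.2865
378*A_v*sqrt(H_v) = 901.57
Q = 2889.9 + 901.57 = 3791.5 kW

3791.5 kW


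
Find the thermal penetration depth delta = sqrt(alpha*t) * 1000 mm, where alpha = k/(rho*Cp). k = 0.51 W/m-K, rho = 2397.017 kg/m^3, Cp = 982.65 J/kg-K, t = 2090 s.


alpha = 0.51 / (2397.017 * 982.65) = 2.1652e-07 m^2/s
alpha * t = 0.00045253
delta = sqrt(0.00045253) * 1000 = 21.273 mm

21.273 mm


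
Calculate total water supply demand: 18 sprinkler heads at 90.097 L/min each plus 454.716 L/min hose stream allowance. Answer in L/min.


Sprinkler demand = 18 * 90.097 = 1621.746 L/min
Total = 1621.746 + 454.716 = 2076.462 L/min

2076.462 L/min


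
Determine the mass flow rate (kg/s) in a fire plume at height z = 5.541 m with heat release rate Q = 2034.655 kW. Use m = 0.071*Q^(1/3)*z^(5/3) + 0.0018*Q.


Q^(1/3) = 12.672
z^(5/3) = 17.351
First term = 0.071 * 12.672 * 17.351 = 15.610
Second term = 0.0018 * 2034.655 = 3.6624
m = 19.272 kg/s

19.272 kg/s


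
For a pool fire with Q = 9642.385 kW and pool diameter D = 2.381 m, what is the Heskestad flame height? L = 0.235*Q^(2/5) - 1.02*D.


Q^(2/5) = 39.235
0.235 * Q^(2/5) = 9.2202
1.02 * D = 2.4286
L = 6.7916 m

6.7916 m


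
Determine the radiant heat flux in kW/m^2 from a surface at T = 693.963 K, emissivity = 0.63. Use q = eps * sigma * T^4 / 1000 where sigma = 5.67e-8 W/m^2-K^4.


T^4 = 2.3192e+11
q = 0.63 * 5.67e-8 * 2.3192e+11 / 1000 = 8.2845 kW/m^2

8.2845 kW/m^2


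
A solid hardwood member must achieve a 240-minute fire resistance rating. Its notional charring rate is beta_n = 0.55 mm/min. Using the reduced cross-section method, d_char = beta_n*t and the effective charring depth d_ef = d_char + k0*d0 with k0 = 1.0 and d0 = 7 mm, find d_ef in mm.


d_char = 0.55 * 240 = 132 mm
d_ef = 132 + 1.0*7 = 139 mm

139 mm


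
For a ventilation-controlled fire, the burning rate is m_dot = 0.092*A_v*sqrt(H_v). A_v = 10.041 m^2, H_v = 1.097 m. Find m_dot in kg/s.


sqrt(H_v) = 1.0474
m_dot = 0.092 * 10.041 * 1.0474 = 0.96754 kg/s

0.96754 kg/s


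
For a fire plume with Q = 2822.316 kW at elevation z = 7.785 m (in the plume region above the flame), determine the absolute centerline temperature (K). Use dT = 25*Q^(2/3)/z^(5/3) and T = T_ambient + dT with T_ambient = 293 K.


Q^(2/3) = 199.71
z^(5/3) = 30.580
dT = 25 * 199.71 / 30.580 = 163.27 K
T = 293 + 163.27 = 456.27 K

456.27 K


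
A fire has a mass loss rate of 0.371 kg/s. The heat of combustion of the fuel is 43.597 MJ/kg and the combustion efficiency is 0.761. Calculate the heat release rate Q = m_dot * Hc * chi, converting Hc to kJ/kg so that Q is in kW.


Hc = 43.597 MJ/kg = 43.597 * 1000 kJ/kg = 43597 kJ/kg
Q = 0.371 kg/s * 43597 kJ/kg * 0.761 = 12309 kW

12309 kW


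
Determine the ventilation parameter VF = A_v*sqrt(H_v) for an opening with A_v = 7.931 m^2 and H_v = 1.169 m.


sqrt(H_v) = 1.0812
VF = 7.931 * 1.0812 = 8.5750 m^(5/2)

8.5750 m^(5/2)


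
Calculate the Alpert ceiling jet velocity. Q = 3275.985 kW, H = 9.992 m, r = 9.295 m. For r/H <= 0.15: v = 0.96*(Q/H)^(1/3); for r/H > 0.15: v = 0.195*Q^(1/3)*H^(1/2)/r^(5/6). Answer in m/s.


r/H = 9.295 / 9.992 = 0.93024
r/H > 0.15, so v = 0.195*Q^(1/3)*H^(1/2)/r^(5/6)
Q^(1/3) = 14.852
H^(1/2) = 3.1610
r^(5/6) = 6.4102
v = 0.195 * 14.852 * 3.1610 / 6.4102 = 1.4281 m/s

1.4281 m/s


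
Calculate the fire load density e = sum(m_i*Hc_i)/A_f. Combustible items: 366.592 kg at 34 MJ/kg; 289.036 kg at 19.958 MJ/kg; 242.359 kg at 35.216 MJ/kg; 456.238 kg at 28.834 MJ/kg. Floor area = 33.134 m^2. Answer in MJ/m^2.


Total energy = 366.592*34 + 289.036*19.958 + 242.359*35.216 + 456.238*28.834
= 12464.128 + 5768.580 + 8534.915 + 13155.17
= 39922.79 MJ
e = 39922.79 / 33.134 = 1204.9 MJ/m^2

1204.9 MJ/m^2


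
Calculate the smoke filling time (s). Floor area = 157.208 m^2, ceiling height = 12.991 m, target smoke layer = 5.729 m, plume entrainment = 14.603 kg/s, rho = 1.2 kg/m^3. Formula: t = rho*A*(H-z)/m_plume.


H - z = 7.262 m
t = 1.2 * 157.208 * 7.262 / 14.603 = 93.815 s

93.815 s


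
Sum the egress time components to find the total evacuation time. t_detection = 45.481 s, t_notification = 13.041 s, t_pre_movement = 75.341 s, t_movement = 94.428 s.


Total = 45.481 + 13.041 + 75.341 + 94.428 = 228.291 s

228.291 s


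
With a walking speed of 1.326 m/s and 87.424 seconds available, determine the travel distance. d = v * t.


d = 1.326 * 87.424 = 115.92 m

115.92 m


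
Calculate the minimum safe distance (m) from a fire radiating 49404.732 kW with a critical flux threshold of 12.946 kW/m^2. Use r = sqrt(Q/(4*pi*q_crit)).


4*pi*q_crit = 162.68
Q/(4*pi*q_crit) = 303.68
r = sqrt(303.68) = 17.427 m

17.427 m


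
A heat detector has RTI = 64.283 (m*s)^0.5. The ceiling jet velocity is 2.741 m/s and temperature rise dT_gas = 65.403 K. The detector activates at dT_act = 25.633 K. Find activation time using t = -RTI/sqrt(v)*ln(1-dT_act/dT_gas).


dT_act/dT_gas = 0.39192
ln(1 - 0.39192) = -0.49746
t = -64.283 / sqrt(2.741) * -0.49746 = 19.315 s

19.315 s


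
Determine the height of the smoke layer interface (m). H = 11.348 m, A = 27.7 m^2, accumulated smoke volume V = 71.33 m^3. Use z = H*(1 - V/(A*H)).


V/(A*H) = 0.22692
1 - 0.22692 = 0.77308
z = 11.348 * 0.77308 = 8.7729 m

8.7729 m


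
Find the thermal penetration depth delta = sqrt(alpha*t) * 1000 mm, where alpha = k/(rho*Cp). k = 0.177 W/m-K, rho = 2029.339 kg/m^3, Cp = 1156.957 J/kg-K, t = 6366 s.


alpha = 0.177 / (2029.339 * 1156.957) = 7.5388e-08 m^2/s
alpha * t = 0.00047992
delta = sqrt(0.00047992) * 1000 = 21.907 mm

21.907 mm


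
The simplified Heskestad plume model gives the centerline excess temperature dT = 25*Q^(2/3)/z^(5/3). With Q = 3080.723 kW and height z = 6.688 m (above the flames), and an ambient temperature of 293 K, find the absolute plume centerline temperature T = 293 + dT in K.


Q^(2/3) = 211.72
z^(5/3) = 23.741
dT = 25 * 211.72 / 23.741 = 222.95 K
T = 293 + 222.95 = 515.95 K

515.95 K


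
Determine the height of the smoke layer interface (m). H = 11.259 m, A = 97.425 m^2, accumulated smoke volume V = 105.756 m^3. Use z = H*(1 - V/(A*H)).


V/(A*H) = 0.096413
1 - 0.096413 = 0.90359
z = 11.259 * 0.90359 = 10.173 m

10.173 m


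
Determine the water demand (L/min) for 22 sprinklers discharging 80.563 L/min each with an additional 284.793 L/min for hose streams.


Sprinkler demand = 22 * 80.563 = 1772.386 L/min
Total = 1772.386 + 284.793 = 2057.179 L/min

2057.179 L/min


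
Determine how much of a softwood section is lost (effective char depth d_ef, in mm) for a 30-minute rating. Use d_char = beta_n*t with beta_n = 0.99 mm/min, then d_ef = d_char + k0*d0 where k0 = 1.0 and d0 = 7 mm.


d_char = 0.99 * 30 = 29.7 mm
d_ef = 29.7 + 1.0*7 = 36.7 mm

36.7 mm


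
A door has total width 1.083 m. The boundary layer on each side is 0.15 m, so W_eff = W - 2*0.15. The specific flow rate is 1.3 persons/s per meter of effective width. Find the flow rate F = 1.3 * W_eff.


W_eff = 1.083 - 0.30 = 0.783 m
F = 1.3 * 0.783 = 1.0179 persons/s

1.0179 persons/s


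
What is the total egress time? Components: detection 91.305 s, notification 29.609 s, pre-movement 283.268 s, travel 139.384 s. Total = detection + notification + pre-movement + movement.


Total = 91.305 + 29.609 + 283.268 + 139.384 = 543.566 s

543.566 s


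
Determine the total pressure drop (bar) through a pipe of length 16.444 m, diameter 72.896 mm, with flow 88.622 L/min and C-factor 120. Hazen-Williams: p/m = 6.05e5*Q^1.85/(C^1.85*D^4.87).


Q^1.85 = 4008.2
C^1.85 = 7022.4
D^4.87 = 1.1786e+09
p/m = 0.00029299 bar/m
p_total = 0.00029299 * 16.444 = 0.0048180 bar

0.0048180 bar


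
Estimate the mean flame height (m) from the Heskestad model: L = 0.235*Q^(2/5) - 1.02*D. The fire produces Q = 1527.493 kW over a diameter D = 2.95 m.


Q^(2/5) = 18.776
0.235 * Q^(2/5) = 4.4122
1.02 * D = 3.009
L = 1.4032 m

1.4032 m


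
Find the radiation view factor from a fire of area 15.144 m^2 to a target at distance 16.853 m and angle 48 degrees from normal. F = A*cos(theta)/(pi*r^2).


cos(48 deg) = 0.66913
pi*r^2 = 892.29
F = 15.144 * 0.66913 / 892.29 = 0.011357

0.011357


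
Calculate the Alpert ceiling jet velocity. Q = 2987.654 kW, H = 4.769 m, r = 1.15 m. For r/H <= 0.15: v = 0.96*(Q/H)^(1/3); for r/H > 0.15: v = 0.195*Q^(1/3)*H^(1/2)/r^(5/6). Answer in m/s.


r/H = 1.15 / 4.769 = 0.24114
r/H > 0.15, so v = 0.195*Q^(1/3)*H^(1/2)/r^(5/6)
Q^(1/3) = 14.403
H^(1/2) = 2.1838
r^(5/6) = 1.1235
v = 0.195 * 14.403 * 2.1838 / 1.1235 = 5.4590 m/s

5.4590 m/s


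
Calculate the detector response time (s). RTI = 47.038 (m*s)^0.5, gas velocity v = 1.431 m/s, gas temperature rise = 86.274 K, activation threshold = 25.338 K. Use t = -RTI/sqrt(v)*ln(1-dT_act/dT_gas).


dT_act/dT_gas = 0.29369
ln(1 - 0.29369) = -0.34770
t = -47.038 / sqrt(1.431) * -0.34770 = 13.672 s

13.672 s


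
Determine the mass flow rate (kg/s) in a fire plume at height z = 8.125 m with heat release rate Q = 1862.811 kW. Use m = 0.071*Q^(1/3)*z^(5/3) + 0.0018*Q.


Q^(1/3) = 12.304
z^(5/3) = 32.838
First term = 0.071 * 12.304 * 32.838 = 28.687
Second term = 0.0018 * 1862.811 = 3.3531
m = 32.040 kg/s

32.040 kg/s


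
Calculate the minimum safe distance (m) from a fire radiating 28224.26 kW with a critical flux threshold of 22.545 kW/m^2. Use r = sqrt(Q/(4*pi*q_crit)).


4*pi*q_crit = 283.31
Q/(4*pi*q_crit) = 99.624
r = sqrt(99.624) = 9.9812 m

9.9812 m


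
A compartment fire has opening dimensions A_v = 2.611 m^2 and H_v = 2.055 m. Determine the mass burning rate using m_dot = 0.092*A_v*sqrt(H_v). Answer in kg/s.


sqrt(H_v) = 1.4335
m_dot = 0.092 * 2.611 * 1.4335 = 0.34435 kg/s

0.34435 kg/s


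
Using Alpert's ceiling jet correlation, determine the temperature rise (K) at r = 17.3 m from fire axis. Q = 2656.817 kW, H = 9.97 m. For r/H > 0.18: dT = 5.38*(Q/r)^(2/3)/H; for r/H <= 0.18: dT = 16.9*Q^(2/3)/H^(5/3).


r/H = 17.3 / 9.97 = 1.7352
r/H > 0.18, so dT = 5.38*(Q/r)^(2/3)/H
Q/r = 153.57
(Q/r)^(2/3) = 28.678
dT = 5.38 * 28.678 / 9.97 = 15.475 K

15.475 K


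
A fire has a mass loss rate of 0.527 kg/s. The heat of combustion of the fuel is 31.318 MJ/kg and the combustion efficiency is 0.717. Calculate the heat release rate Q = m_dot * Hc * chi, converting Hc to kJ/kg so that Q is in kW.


Hc = 31.318 MJ/kg = 31.318 * 1000 kJ/kg = 31318 kJ/kg
Q = 0.527 kg/s * 31318 kJ/kg * 0.717 = 11834 kW

11834 kW


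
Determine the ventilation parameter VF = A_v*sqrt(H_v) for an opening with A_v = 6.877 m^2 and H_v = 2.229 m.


sqrt(H_v) = 1.4930
VF = 6.877 * 1.4930 = 10.267 m^(5/2)

10.267 m^(5/2)


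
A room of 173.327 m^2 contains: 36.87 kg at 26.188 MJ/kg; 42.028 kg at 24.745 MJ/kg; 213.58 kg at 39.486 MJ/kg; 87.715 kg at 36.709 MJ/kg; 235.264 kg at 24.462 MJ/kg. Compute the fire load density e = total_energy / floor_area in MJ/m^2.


Total energy = 36.87*26.188 + 42.028*24.745 + 213.58*39.486 + 87.715*36.709 + 235.264*24.462
= 965.5516 + 1039.983 + 8433.420 + 3219.930 + 5755.028
= 19413.91 MJ
e = 19413.91 / 173.327 = 112.01 MJ/m^2

112.01 MJ/m^2


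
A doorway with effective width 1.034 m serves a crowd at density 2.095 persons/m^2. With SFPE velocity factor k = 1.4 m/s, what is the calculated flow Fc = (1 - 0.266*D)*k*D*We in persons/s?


1 - 0.266*D = 1 - 0.266*2.095 = 0.44273
Fs = 0.44273 * 1.4 * 2.095 = 1.2985 persons/(s*m)
Fc = 1.2985 * 1.034 = 1.3427 persons/s

1.3427 persons/s


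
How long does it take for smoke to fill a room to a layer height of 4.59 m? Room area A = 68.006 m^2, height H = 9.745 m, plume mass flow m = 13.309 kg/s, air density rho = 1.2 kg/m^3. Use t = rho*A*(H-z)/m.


H - z = 5.155 m
t = 1.2 * 68.006 * 5.155 / 13.309 = 31.609 s

31.609 s


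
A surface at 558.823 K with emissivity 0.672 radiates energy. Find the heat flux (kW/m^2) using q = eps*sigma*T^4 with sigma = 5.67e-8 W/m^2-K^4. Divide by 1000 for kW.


T^4 = 9.7521e+10
q = 0.672 * 5.67e-8 * 9.7521e+10 / 1000 = 3.7158 kW/m^2

3.7158 kW/m^2


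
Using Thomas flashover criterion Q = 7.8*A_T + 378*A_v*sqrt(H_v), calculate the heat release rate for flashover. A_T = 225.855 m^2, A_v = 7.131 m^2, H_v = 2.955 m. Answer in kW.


7.8*A_T = 1761.669
sqrt(H_v) = 1.7190
378*A_v*sqrt(H_v) = 4633.6
Q = 1761.669 + 4633.6 = 6395.3 kW

6395.3 kW


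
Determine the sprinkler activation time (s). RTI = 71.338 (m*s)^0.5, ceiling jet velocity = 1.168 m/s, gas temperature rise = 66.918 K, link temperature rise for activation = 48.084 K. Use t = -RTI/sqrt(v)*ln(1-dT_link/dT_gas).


dT_link/dT_gas = 0.71855
ln(1 - 0.71855) = -1.2678
t = -71.338 / sqrt(1.168) * -1.2678 = 83.686 s

83.686 s


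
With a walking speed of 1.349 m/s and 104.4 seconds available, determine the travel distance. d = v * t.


d = 1.349 * 104.4 = 140.84 m

140.84 m


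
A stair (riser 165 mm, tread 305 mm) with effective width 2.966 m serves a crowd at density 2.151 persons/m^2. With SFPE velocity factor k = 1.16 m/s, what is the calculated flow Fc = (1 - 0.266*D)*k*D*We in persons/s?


1 - 0.266*D = 1 - 0.266*2.151 = 0.42783
Fs = 0.42783 * 1.16 * 2.151 = 1.0675 persons/(s*m)
Fc = 1.0675 * 2.966 = 3.1662 persons/s

3.1662 persons/s


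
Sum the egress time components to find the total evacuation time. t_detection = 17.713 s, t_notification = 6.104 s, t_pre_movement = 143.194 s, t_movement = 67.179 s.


Total = 17.713 + 6.104 + 143.194 + 67.179 = 234.19 s

234.19 s


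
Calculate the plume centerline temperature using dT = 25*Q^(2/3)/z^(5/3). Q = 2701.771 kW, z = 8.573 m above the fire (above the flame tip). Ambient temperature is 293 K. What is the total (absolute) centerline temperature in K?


Q^(2/3) = 193.98
z^(5/3) = 35.910
dT = 25 * 193.98 / 35.910 = 135.05 K
T = 293 + 135.05 = 428.05 K

428.05 K


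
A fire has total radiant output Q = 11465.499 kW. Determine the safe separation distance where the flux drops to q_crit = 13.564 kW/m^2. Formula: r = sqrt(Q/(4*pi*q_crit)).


4*pi*q_crit = 170.45
Q/(4*pi*q_crit) = 67.266
r = sqrt(67.266) = 8.2016 m

8.2016 m


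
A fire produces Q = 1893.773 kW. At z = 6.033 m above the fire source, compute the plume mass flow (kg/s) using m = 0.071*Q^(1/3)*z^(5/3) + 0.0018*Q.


Q^(1/3) = 12.372
z^(5/3) = 19.994
First term = 0.071 * 12.372 * 19.994 = 17.563
Second term = 0.0018 * 1893.773 = 3.4088
m = 20.971 kg/s

20.971 kg/s


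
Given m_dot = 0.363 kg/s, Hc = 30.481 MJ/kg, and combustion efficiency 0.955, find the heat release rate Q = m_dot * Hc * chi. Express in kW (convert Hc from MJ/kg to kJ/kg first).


Hc = 30.481 MJ/kg = 30.481 * 1000 kJ/kg = 30481 kJ/kg
Q = 0.363 kg/s * 30481 kJ/kg * 0.955 = 10567 kW

10567 kW


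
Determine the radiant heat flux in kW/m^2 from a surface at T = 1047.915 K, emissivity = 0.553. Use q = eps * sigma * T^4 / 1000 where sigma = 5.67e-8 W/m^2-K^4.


T^4 = 1.2059e+12
q = 0.553 * 5.67e-8 * 1.2059e+12 / 1000 = 37.810 kW/m^2

37.810 kW/m^2


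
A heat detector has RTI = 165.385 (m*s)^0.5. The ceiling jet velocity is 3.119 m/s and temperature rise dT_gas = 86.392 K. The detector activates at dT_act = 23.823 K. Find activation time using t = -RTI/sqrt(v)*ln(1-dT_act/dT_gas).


dT_act/dT_gas = 0.27575
ln(1 - 0.27575) = -0.32263
t = -165.385 / sqrt(3.119) * -0.32263 = 30.212 s

30.212 s


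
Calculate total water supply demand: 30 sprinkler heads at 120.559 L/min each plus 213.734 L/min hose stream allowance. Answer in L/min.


Sprinkler demand = 30 * 120.559 = 3616.77 L/min
Total = 3616.77 + 213.734 = 3830.504 L/min

3830.504 L/min


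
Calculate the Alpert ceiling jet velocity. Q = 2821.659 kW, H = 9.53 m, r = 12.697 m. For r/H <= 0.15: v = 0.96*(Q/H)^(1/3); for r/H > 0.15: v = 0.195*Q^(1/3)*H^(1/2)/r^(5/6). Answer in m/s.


r/H = 12.697 / 9.53 = 1.3323
r/H > 0.15, so v = 0.195*Q^(1/3)*H^(1/2)/r^(5/6)
Q^(1/3) = 14.131
H^(1/2) = 3.0871
r^(5/6) = 8.3129
v = 0.195 * 14.131 * 3.0871 / 8.3129 = 1.0233 m/s

1.0233 m/s


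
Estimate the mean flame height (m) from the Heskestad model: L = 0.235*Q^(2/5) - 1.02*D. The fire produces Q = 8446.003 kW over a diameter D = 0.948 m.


Q^(2/5) = 37.210
0.235 * Q^(2/5) = 8.7444
1.02 * D = 0.96696
L = 7.7774 m

7.7774 m


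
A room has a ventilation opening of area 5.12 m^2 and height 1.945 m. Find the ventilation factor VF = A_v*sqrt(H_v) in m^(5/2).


sqrt(H_v) = 1.3946
VF = 5.12 * 1.3946 = 7.1405 m^(5/2)

7.1405 m^(5/2)


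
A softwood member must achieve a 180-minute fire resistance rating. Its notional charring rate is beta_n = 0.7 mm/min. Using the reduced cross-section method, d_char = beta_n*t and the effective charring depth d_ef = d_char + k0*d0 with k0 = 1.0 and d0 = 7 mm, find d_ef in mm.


d_char = 0.7 * 180 = 126 mm
d_ef = 126 + 1.0*7 = 133 mm

133 mm


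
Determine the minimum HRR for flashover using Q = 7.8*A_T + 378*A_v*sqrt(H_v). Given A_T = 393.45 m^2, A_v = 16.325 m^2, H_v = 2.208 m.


7.8*A_T = 3068.91
sqrt(H_v) = 1.4859
378*A_v*sqrt(H_v) = 9169.5
Q = 3068.91 + 9169.5 = 12238 kW

12238 kW


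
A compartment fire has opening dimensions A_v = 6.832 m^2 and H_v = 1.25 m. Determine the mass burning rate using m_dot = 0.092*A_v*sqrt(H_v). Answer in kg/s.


sqrt(H_v) = 1.1180
m_dot = 0.092 * 6.832 * 1.1180 = 0.70273 kg/s

0.70273 kg/s


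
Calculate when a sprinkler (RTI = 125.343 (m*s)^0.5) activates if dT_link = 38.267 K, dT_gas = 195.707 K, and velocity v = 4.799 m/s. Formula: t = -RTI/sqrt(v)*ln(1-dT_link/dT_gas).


dT_link/dT_gas = 0.19553
ln(1 - 0.19553) = -0.21757
t = -125.343 / sqrt(4.799) * -0.21757 = 12.449 s

12.449 s


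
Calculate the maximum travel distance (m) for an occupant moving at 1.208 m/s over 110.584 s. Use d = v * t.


d = 1.208 * 110.584 = 133.59 m

133.59 m


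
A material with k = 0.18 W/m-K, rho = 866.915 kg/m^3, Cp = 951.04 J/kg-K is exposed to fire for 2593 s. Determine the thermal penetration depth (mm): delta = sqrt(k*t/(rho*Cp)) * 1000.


alpha = 0.18 / (866.915 * 951.04) = 2.1832e-07 m^2/s
alpha * t = 0.00056611
delta = sqrt(0.00056611) * 1000 = 23.793 mm

23.793 mm


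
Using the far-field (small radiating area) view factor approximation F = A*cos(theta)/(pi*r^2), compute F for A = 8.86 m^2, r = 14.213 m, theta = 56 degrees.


cos(56 deg) = 0.55919
pi*r^2 = 634.63
F = 8.86 * 0.55919 / 634.63 = 0.0078068

0.0078068


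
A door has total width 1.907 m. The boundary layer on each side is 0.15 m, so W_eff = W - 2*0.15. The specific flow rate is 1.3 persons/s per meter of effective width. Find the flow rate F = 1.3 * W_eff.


W_eff = 1.907 - 0.30 = 1.607 m
F = 1.3 * 1.607 = 2.0891 persons/s

2.0891 persons/s


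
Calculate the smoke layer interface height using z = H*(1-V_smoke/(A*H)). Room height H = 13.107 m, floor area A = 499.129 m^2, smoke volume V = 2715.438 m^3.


V/(A*H) = 0.41507
1 - 0.41507 = 0.58493
z = 13.107 * 0.58493 = 7.6666 m

7.6666 m


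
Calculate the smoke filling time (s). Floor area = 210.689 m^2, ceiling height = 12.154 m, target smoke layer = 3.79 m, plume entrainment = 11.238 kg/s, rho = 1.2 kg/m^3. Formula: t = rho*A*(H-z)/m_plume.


H - z = 8.364 m
t = 1.2 * 210.689 * 8.364 / 11.238 = 188.17 s

188.17 s


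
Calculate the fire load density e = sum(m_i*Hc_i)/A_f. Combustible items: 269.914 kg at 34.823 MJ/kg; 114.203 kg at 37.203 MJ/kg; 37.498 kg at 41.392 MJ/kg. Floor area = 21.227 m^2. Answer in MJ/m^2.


Total energy = 269.914*34.823 + 114.203*37.203 + 37.498*41.392
= 9399.215 + 4248.694 + 1552.117
= 15200.03 MJ
e = 15200.03 / 21.227 = 716.07 MJ/m^2

716.07 MJ/m^2


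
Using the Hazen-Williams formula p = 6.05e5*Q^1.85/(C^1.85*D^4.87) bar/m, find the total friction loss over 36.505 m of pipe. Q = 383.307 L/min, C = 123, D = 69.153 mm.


Q^1.85 = 60195
C^1.85 = 7350.6
D^4.87 = 9.1176e+08
p/m = 0.0054339 bar/m
p_total = 0.0054339 * 36.505 = 0.19837 bar

0.19837 bar


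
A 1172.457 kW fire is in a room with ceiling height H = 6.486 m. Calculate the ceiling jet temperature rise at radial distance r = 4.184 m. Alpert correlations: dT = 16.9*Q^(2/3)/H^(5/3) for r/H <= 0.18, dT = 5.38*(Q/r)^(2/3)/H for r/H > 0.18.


r/H = 4.184 / 6.486 = 0.64508
r/H > 0.18, so dT = 5.38*(Q/r)^(2/3)/H
Q/r = 280.22
(Q/r)^(2/3) = 42.822
dT = 5.38 * 42.822 / 6.486 = 35.520 K

35.520 K


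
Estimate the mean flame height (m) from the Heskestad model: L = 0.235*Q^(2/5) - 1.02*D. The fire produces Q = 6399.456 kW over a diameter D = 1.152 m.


Q^(2/5) = 33.301
0.235 * Q^(2/5) = 7.8257
1.02 * D = 1.1750
L = 6.6507 m

6.6507 m


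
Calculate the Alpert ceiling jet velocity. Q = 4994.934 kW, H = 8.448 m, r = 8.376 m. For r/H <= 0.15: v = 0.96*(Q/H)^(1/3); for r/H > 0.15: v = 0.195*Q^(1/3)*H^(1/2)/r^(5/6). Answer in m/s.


r/H = 8.376 / 8.448 = 0.99148
r/H > 0.15, so v = 0.195*Q^(1/3)*H^(1/2)/r^(5/6)
Q^(1/3) = 17.094
H^(1/2) = 2.9065
r^(5/6) = 5.8776
v = 0.195 * 17.094 * 2.9065 / 5.8776 = 1.6484 m/s

1.6484 m/s


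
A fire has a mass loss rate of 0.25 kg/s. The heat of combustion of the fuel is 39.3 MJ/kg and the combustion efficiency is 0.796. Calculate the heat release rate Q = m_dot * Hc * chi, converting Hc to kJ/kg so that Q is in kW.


Hc = 39.3 MJ/kg = 39.3 * 1000 kJ/kg = 39300 kJ/kg
Q = 0.25 kg/s * 39300 kJ/kg * 0.796 = 7820.7 kW

7820.7 kW


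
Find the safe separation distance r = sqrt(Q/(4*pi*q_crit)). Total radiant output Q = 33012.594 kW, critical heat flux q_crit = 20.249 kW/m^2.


4*pi*q_crit = 254.46
Q/(4*pi*q_crit) = 129.74
r = sqrt(129.74) = 11.390 m

11.390 m


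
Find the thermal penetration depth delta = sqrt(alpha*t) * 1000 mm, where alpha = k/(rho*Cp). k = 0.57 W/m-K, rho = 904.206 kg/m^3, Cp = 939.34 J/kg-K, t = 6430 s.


alpha = 0.57 / (904.206 * 939.34) = 6.7110e-07 m^2/s
alpha * t = 0.0043151
delta = sqrt(0.0043151) * 1000 = 65.690 mm

65.690 mm


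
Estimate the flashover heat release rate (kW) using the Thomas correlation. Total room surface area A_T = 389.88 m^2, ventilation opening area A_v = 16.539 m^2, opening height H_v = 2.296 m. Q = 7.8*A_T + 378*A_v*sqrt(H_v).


7.8*A_T = 3041.064
sqrt(H_v) = 1.5153
378*A_v*sqrt(H_v) = 9473.0
Q = 3041.064 + 9473.0 = 12514 kW

12514 kW


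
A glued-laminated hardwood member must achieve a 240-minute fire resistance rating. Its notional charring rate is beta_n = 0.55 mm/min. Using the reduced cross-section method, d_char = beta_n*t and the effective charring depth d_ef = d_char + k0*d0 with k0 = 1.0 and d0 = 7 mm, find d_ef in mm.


d_char = 0.55 * 240 = 132 mm
d_ef = 132 + 1.0*7 = 139 mm

139 mm


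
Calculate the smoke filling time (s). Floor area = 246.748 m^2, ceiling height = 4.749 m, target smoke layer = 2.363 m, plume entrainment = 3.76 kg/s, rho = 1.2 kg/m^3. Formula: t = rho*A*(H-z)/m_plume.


H - z = 2.386 m
t = 1.2 * 246.748 * 2.386 / 3.76 = 187.90 s

187.90 s


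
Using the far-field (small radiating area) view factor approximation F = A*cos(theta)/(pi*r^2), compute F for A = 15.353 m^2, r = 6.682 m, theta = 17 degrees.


cos(17 deg) = 0.95630
pi*r^2 = 140.27
F = 15.353 * 0.95630 / 140.27 = 0.10467

0.10467


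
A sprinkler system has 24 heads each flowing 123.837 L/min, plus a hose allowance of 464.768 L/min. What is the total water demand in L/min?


Sprinkler demand = 24 * 123.837 = 2972.088 L/min
Total = 2972.088 + 464.768 = 3436.856 L/min

3436.856 L/min


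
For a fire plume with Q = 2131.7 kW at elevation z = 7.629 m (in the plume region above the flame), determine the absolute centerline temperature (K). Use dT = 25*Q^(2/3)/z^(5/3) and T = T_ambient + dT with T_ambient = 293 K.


Q^(2/3) = 165.63
z^(5/3) = 29.565
dT = 25 * 165.63 / 29.565 = 140.06 K
T = 293 + 140.06 = 433.06 K

433.06 K


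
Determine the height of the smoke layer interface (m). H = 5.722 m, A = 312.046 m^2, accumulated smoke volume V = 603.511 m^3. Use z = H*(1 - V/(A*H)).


V/(A*H) = 0.33800
1 - 0.33800 = 0.66200
z = 5.722 * 0.66200 = 3.7880 m

3.7880 m


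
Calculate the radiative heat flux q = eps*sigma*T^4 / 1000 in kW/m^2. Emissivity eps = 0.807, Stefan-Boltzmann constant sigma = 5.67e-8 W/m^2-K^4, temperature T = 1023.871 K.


T^4 = 1.0990e+12
q = 0.807 * 5.67e-8 * 1.0990e+12 / 1000 = 50.285 kW/m^2

50.285 kW/m^2


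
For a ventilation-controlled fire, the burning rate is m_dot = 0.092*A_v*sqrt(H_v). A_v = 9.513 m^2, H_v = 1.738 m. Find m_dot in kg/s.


sqrt(H_v) = 1.3183
m_dot = 0.092 * 9.513 * 1.3183 = 1.1538 kg/s

1.1538 kg/s


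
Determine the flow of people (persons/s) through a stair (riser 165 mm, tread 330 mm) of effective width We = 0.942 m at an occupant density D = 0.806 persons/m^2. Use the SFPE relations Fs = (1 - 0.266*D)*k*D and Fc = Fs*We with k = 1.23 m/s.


1 - 0.266*D = 1 - 0.266*0.806 = 0.78560
Fs = 0.78560 * 1.23 * 0.806 = 0.77883 persons/(s*m)
Fc = 0.77883 * 0.942 = 0.73366 persons/s

0.73366 persons/s


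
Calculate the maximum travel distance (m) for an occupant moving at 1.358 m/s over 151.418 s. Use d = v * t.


d = 1.358 * 151.418 = 205.63 m

205.63 m


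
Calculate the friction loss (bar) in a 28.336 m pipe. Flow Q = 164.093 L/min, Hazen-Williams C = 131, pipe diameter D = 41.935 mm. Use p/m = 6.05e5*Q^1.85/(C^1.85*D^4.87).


Q^1.85 = 12529
C^1.85 = 8259.5
D^4.87 = 7.9790e+07
p/m = 0.011502 bar/m
p_total = 0.011502 * 28.336 = 0.32592 bar

0.32592 bar


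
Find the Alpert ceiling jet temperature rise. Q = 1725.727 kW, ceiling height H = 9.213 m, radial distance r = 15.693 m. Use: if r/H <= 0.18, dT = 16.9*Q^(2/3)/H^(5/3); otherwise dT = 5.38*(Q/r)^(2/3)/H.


r/H = 15.693 / 9.213 = 1.7034
r/H > 0.18, so dT = 5.38*(Q/r)^(2/3)/H
Q/r = 109.97
(Q/r)^(2/3) = 22.953
dT = 5.38 * 22.953 / 9.213 = 13.404 K

13.404 K


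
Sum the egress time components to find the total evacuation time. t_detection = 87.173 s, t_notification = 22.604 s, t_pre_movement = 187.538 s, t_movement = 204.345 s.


Total = 87.173 + 22.604 + 187.538 + 204.345 = 501.66 s

501.66 s


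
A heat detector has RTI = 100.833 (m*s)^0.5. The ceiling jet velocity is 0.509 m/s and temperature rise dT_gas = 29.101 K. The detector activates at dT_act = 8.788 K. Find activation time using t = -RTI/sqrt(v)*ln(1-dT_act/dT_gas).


dT_act/dT_gas = 0.30198
ln(1 - 0.30198) = -0.35951
t = -100.833 / sqrt(0.509) * -0.35951 = 50.811 s

50.811 s


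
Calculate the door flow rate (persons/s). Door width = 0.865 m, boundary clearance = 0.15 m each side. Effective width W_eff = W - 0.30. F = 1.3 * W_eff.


W_eff = 0.865 - 0.30 = 0.565 m
F = 1.3 * 0.565 = 0.73450 persons/s

0.73450 persons/s


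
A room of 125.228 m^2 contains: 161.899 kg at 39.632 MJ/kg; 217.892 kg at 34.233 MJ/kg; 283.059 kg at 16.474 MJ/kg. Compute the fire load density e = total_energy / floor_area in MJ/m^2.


Total energy = 161.899*39.632 + 217.892*34.233 + 283.059*16.474
= 6416.381 + 7459.097 + 4663.114
= 18538.59 MJ
e = 18538.59 / 125.228 = 148.04 MJ/m^2

148.04 MJ/m^2


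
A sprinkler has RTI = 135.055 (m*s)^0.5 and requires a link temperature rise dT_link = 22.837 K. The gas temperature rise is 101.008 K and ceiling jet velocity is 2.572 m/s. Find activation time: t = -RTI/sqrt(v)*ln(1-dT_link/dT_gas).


dT_link/dT_gas = 0.22609
ln(1 - 0.22609) = -0.25630
t = -135.055 / sqrt(2.572) * -0.25630 = 21.584 s

21.584 s


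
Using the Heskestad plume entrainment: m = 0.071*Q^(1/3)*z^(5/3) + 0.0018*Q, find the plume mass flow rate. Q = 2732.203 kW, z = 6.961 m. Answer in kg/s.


Q^(1/3) = 13.980
z^(5/3) = 25.378
First term = 0.071 * 13.980 * 25.378 = 25.189
Second term = 0.0018 * 2732.203 = 4.9180
m = 30.107 kg/s

30.107 kg/s


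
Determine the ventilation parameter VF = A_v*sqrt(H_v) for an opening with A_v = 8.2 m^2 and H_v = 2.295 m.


sqrt(H_v) = 1.5149
VF = 8.2 * 1.5149 = 12.422 m^(5/2)

12.422 m^(5/2)


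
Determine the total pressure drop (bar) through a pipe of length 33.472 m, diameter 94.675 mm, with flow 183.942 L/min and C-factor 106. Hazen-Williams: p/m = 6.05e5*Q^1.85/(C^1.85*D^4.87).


Q^1.85 = 15476
C^1.85 = 5582.3
D^4.87 = 4.2098e+09
p/m = 0.00039841 bar/m
p_total = 0.00039841 * 33.472 = 0.013336 bar

0.013336 bar


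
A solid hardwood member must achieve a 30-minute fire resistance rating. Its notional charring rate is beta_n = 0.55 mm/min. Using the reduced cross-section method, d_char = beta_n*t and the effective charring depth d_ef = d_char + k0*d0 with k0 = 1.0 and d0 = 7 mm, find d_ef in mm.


d_char = 0.55 * 30 = 16.5 mm
d_ef = 16.5 + 1.0*7 = 23.5 mm

23.5 mm


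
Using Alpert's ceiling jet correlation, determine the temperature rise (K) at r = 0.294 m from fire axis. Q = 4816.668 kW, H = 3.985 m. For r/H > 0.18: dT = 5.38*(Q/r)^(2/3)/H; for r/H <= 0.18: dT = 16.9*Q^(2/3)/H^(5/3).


r/H = 0.294 / 3.985 = 0.073777
r/H <= 0.18, so dT = 16.9*Q^(2/3)/H^(5/3)
Q^(2/3) = 285.21
H^(5/3) = 10.016
dT = 16.9 * 285.21 / 10.016 = 481.21 K

481.21 K


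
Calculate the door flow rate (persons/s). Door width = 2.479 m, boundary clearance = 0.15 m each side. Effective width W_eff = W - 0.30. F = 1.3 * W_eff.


W_eff = 2.479 - 0.30 = 2.179 m
F = 1.3 * 2.179 = 2.8327 persons/s

2.8327 persons/s


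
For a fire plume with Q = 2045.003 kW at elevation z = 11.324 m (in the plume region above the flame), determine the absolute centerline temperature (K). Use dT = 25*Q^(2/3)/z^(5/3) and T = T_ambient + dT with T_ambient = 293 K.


Q^(2/3) = 161.11
z^(5/3) = 57.104
dT = 25 * 161.11 / 57.104 = 70.535 K
T = 293 + 70.535 = 363.53 K

363.53 K


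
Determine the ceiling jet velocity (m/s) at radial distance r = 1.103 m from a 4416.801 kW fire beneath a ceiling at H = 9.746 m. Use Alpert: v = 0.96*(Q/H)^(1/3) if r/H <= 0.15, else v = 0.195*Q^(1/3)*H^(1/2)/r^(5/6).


r/H = 1.103 / 9.746 = 0.11317
r/H <= 0.15, so v = 0.96*(Q/H)^(1/3)
Q/H = 453.19
(Q/H)^(1/3) = 7.6812
v = 0.96 * 7.6812 = 7.3739 m/s

7.3739 m/s


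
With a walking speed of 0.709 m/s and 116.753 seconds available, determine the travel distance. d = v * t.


d = 0.709 * 116.753 = 82.778 m

82.778 m


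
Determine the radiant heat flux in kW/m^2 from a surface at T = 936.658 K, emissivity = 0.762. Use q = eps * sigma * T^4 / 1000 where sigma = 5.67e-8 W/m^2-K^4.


T^4 = 7.6970e+11
q = 0.762 * 5.67e-8 * 7.6970e+11 / 1000 = 33.255 kW/m^2

33.255 kW/m^2


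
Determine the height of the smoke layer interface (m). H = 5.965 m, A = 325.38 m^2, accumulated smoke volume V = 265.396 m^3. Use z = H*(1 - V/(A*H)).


V/(A*H) = 0.13674
1 - 0.13674 = 0.86326
z = 5.965 * 0.86326 = 5.1494 m

5.1494 m


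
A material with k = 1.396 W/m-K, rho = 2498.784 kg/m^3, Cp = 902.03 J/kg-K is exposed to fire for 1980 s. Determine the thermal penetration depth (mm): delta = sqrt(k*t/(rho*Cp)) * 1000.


alpha = 1.396 / (2498.784 * 902.03) = 6.1935e-07 m^2/s
alpha * t = 0.0012263
delta = sqrt(0.0012263) * 1000 = 35.019 mm

35.019 mm


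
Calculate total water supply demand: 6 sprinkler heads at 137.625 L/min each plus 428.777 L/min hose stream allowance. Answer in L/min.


Sprinkler demand = 6 * 137.625 = 825.75 L/min
Total = 825.75 + 428.777 = 1254.527 L/min

1254.527 L/min


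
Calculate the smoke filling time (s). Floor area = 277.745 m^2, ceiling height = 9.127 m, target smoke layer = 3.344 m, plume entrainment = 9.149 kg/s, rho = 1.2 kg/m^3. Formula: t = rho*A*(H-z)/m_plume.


H - z = 5.783 m
t = 1.2 * 277.745 * 5.783 / 9.149 = 210.67 s

210.67 s


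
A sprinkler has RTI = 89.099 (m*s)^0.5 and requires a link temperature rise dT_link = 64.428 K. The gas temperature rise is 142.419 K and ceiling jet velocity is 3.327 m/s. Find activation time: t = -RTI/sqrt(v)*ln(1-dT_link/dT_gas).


dT_link/dT_gas = 0.45238
ln(1 - 0.45238) = -0.60218
t = -89.099 / sqrt(3.327) * -0.60218 = 29.415 s

29.415 s


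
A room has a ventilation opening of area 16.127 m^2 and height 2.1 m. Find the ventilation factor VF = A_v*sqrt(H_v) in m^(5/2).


sqrt(H_v) = 1.4491
VF = 16.127 * 1.4491 = 23.370 m^(5/2)

23.370 m^(5/2)


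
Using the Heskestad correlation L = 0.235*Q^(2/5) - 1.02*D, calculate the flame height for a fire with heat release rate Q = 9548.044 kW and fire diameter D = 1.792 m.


Q^(2/5) = 39.081
0.235 * Q^(2/5) = 9.1840
1.02 * D = 1.8278
L = 7.3562 m

7.3562 m


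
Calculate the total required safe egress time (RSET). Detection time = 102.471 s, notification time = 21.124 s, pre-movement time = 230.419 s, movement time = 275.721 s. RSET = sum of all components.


Total = 102.471 + 21.124 + 230.419 + 275.721 = 629.735 s

629.735 s


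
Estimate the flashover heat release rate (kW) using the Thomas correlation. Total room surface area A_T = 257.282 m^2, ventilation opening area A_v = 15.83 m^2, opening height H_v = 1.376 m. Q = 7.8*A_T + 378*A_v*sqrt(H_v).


7.8*A_T = 2006.8
sqrt(H_v) = 1.1730
378*A_v*sqrt(H_v) = 7019.1
Q = 2006.8 + 7019.1 = 9025.9 kW

9025.9 kW
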